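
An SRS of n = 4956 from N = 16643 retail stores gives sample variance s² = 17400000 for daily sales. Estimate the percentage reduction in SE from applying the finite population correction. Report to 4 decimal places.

f = n/N = 4956/16643 = 0.29778285.
SE_no-fpc = √(s²/n) = 59.252813; SE_fpc = √((1−f)s²/n) = 49.652908.
Ratio = √(1−f) = 0.83798398. Reduction = 100·(1 − 0.83798398) = 16.2016%.

16.2016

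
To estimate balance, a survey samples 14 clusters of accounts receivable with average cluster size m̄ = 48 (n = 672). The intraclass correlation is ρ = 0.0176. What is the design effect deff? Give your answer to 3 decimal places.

1.827

deff = 1 + (48 − 1)·0.0176 = 1 + 0.8272 = 1.8272.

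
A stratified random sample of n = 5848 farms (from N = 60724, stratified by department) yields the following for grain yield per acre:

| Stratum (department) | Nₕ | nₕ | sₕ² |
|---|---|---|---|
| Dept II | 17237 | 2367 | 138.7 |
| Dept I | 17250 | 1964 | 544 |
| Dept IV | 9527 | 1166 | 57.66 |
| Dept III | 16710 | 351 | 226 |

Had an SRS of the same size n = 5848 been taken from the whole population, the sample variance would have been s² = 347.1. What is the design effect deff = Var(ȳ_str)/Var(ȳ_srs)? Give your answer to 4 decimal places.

Var(ȳ_str) = Σ Wₕ²(1−fₕ)sₕ²/nₕ with Wₕ = Nₕ/60724:
  Dept II: (17237/60724)²·(1−2367/17237)·138.7/2367 = 0.0040731472
  Dept I: (17250/60724)²·(1−1964/17250)·544/1964 = 0.019807042
  Dept IV: (9527/60724)²·(1−1166/9527)·57.66/1166 = 0.0010682422
  Dept III: (16710/60724)²·(1−351/16710)·226/351 = 0.047732456
  → Var(ȳ_str) = 0.072680887.
Var(ȳ_srs) = (1 − 5848/60724)·347.1/5848 = 0.053637599.
deff = 0.072680887 / 0.053637599 = 1.3550.

1.3550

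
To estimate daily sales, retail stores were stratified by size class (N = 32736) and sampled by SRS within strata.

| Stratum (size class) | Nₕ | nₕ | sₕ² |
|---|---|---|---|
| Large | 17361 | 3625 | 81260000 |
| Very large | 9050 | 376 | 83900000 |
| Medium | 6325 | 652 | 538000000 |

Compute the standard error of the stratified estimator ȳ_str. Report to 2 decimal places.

221.27

Var(ȳ_str) = Σₕ Wₕ²(1 − fₕ)sₕ²/nₕ with Wₕ = Nₕ/N, N = 32736.
Large: Wₕ = 0.53033358; term = 0.53033358²·(1 − 0.20880134)·81260000/3625 = 4988.3004.
Very large: Wₕ = 0.27645406; term = 0.27645406²·(1 − 0.04154696)·83900000/376 = 16345.224.
Medium: Wₕ = 0.19321237; term = 0.19321237²·(1 − 0.10308300)·538000000/652 = 27628.466.
Sum = 48961.99.
SE = √(48961.99) = 221.27.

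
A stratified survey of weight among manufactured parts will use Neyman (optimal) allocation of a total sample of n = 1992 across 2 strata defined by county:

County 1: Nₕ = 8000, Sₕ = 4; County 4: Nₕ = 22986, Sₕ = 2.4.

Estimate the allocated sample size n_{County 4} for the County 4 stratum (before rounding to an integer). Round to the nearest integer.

1261

Neyman allocation: nₕ = n·NₕSₕ / Σⱼ NⱼSⱼ.
Σ NⱼSⱼ = 8000·4 + 22986·2.4 = 87166.4.
n_{County 4} = 1992·22986·2.4 / 87166.4 = 1261.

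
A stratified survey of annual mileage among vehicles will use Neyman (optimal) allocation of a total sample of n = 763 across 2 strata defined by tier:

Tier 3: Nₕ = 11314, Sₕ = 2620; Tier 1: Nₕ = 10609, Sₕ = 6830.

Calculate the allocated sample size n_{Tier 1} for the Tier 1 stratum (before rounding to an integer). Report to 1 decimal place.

Neyman allocation: nₕ = n·NₕSₕ / Σⱼ NⱼSⱼ.
Σ NⱼSⱼ = 11314·2620 + 10609·6830 = 1.0210215 × 10^8.
n_{Tier 1} = 763·10609·6830 / (1.0210215 × 10^8) = 541.5.

541.5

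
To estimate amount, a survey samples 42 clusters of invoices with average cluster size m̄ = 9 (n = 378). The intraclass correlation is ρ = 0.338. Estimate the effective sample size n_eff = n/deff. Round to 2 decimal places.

102.05

deff = 1 + (9 − 1)·0.338 = 1 + 2.704 = 3.704.
n_eff = 378 / 3.704 = 102.05.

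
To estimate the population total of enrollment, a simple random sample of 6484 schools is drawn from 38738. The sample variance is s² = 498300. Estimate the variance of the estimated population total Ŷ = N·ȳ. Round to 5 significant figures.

Var(Ŷ) = N²·Var(ȳ) = N²·(1 − n/N)·s²/n.
f = 6484/38738 = 0.16738087; Var(ȳ) = 0.83261913·498300/6484 = 63.987371.
Var(Ŷ) = 38738² · 63.987371 = 9.6021538 × 10^10.

9.6022 × 10^10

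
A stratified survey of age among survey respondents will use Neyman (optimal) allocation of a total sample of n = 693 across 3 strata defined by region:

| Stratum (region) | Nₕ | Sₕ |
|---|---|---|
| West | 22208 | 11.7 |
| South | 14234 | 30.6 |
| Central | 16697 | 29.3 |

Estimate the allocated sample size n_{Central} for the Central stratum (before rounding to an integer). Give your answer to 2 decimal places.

286.19

Neyman allocation: nₕ = n·NₕSₕ / Σⱼ NⱼSⱼ.
Σ NⱼSⱼ = 22208·11.7 + 14234·30.6 + 16697·29.3 = 1.1846161 × 10^6.
n_{Central} = 693·16697·29.3 / (1.1846161 × 10^6) = 286.19.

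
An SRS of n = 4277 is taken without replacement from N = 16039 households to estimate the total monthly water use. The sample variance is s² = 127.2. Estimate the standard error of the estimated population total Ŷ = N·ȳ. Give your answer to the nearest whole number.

2369

Var(Ŷ) = N²·Var(ȳ) = N²·(1 − n/N)·s²/n.
f = 4277/16039 = 0.26666251; Var(ȳ) = 0.73333749·127.2/4277 = 0.021809803.
Var(Ŷ) = 16039² · 0.021809803 = 5.6105614 × 10^6.
SE(Ŷ) = √(5.6105614 × 10^6) = 2369.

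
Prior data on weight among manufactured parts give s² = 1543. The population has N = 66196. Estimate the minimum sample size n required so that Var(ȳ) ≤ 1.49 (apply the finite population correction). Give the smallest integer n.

Without fpc, n₀ = s²/D = 1543/1.49 = 1035.5705.
With fpc, (1 − n/N)·s²/n ≤ D requires n ≥ n₀/(1 + n₀/N) = 1035.5705/(1 + 1035.5705/66196) = 1019.6196.
Rounding up, n = 1020.

1020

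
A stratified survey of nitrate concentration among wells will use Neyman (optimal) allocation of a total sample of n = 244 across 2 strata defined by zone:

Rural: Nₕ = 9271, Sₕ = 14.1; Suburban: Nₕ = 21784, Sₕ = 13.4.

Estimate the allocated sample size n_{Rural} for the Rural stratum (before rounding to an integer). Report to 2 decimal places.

Neyman allocation: nₕ = n·NₕSₕ / Σⱼ NⱼSⱼ.
Σ NⱼSⱼ = 9271·14.1 + 21784·13.4 = 422626.7.
n_{Rural} = 244·9271·14.1 / 422626.7 = 75.47.

75.47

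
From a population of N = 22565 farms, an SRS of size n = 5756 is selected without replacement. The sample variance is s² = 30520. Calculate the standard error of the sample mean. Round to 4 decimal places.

1.9874

Under SRS without replacement, Var(ȳ) = (1 − f)·s²/n with f = n/N = 5756/22565 = 0.25508531.
Var(ȳ) = (1 − 0.25508531)·30520/5756 = 0.74491469·5.3022933 = 3.9497561.
SE(ȳ) = √(3.9497561) = 1.9874.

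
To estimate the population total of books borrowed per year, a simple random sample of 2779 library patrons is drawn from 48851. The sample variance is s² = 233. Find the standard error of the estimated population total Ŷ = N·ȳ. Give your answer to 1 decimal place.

Var(Ŷ) = N²·Var(ȳ) = N²·(1 − n/N)·s²/n.
f = 2779/48851 = 0.05688727; Var(ȳ) = 0.94311273·233/2779 = 0.079073503.
Var(Ŷ) = 48851² · 0.079073503 = 1.887026 × 10^8.
SE(Ŷ) = √(1.887026 × 10^8) = 13736.9.

13736.9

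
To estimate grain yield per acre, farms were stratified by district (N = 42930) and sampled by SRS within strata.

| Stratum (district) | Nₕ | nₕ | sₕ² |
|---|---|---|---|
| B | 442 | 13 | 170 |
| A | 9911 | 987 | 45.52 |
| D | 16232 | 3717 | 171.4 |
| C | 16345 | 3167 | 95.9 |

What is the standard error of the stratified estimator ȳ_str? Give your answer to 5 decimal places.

Var(ȳ_str) = Σₕ Wₕ²(1 − fₕ)sₕ²/nₕ with Wₕ = Nₕ/N, N = 42930.
B: Wₕ = 0.01029583; term = 0.01029583²·(1 − 0.02941176)·170/13 = 0.001345437.
A: Wₕ = 0.23086420; term = 0.23086420²·(1 − 0.09958632)·45.52/987 = 0.0022133004.
D: Wₕ = 0.37810389; term = 0.37810389²·(1 − 0.22899211)·171.4/3717 = 0.0050827572.
C: Wₕ = 0.38073608; term = 0.38073608²·(1 − 0.19375956)·95.9/3167 = 0.0035390215.
Sum = 0.012180516.
SE = √(0.012180516) = 0.11037.

0.11037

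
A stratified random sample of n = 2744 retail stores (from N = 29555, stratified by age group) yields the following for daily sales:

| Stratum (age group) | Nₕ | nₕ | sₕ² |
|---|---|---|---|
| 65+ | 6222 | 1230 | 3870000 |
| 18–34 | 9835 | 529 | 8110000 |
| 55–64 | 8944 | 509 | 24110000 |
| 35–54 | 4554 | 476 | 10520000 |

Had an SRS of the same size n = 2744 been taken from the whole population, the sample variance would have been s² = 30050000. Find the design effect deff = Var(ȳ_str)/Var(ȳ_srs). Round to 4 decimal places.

Var(ȳ_str) = Σ Wₕ²(1−fₕ)sₕ²/nₕ with Wₕ = Nₕ/29555:
  65+: (6222/29555)²·(1−1230/6222)·3870000/1230 = 111.87898
  18–34: (9835/29555)²·(1−529/9835)·8110000/529 = 1606.3518
  55–64: (8944/29555)²·(1−509/8944)·24110000/509 = 4091.0461
  35–54: (4554/29555)²·(1−476/4554)·10520000/476 = 469.88016
  → Var(ȳ_str) = 6279.157.
Var(ȳ_srs) = (1 − 2744/29555)·30050000/2744 = 9934.4177.
deff = 6279.157 / 9934.4177 = 0.6321.

0.6321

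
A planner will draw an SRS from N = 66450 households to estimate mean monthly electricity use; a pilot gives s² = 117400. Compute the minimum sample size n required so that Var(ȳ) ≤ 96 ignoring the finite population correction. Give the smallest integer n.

Without fpc, n₀ = s²/D = 117400/96 = 1222.9167.
Rounding up, n = 1223.

1223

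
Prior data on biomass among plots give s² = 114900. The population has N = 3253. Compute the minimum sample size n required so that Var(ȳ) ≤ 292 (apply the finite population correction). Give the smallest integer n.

Without fpc, n₀ = s²/D = 114900/292 = 393.4932.
With fpc, (1 − n/N)·s²/n ≤ D requires n ≥ n₀/(1 + n₀/N) = 393.4932/(1 + 393.4932/3253) = 351.0313.
Rounding up, n = 352.

352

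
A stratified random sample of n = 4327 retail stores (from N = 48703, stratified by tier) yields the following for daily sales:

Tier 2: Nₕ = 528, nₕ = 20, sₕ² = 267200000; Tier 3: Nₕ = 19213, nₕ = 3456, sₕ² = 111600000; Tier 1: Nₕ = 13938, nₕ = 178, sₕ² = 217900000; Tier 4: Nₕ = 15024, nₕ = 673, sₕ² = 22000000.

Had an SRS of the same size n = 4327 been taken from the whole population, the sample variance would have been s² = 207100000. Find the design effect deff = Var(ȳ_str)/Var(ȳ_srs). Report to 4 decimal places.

Var(ȳ_str) = Σ Wₕ²(1−fₕ)sₕ²/nₕ with Wₕ = Nₕ/48703:
  Tier 2: (528/48703)²·(1−20/528)·267200000/20 = 1510.7502
  Tier 3: (19213/48703)²·(1−3456/19213)·111600000/3456 = 4121.4283
  Tier 1: (13938/48703)²·(1−178/13938)·217900000/178 = 98979.372
  Tier 4: (15024/48703)²·(1−673/15024)·22000000/673 = 2971.4192
  → Var(ȳ_str) = 107582.97.
Var(ȳ_srs) = (1 − 4327/48703)·207100000/4327 = 43609.955.
deff = 107582.97 / 43609.955 = 2.4669.

2.4669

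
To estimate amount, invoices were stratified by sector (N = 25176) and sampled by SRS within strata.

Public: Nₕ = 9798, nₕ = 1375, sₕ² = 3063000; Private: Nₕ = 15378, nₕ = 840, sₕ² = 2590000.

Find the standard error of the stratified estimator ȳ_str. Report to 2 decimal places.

Var(ȳ_str) = Σₕ Wₕ²(1 − fₕ)sₕ²/nₕ with Wₕ = Nₕ/N, N = 25176.
Public: Wₕ = 0.38918017; term = 0.38918017²·(1 − 0.14033476)·3063000/1375 = 290.05147.
Private: Wₕ = 0.61081983; term = 0.61081983²·(1 − 0.05462349)·2590000/840 = 1087.5558.
Sum = 1377.6073.
SE = √(1377.6073) = 37.12.

37.12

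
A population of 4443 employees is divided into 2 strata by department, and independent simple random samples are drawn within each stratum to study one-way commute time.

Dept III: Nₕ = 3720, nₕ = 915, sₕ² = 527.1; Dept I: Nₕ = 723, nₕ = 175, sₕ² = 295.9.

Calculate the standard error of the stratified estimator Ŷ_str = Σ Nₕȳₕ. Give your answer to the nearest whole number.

2585

Var(Ŷ_str) = Σₕ Nₕ²(1 − fₕ)sₕ²/nₕ.
Dept III: 3720²·(1 − 915/3720)·527.1/915 = 6.0110138 × 10^6.
Dept I: 723²·(1 − 175/723)·295.9/175 = 669924.36.
Sum = 6.6809382 × 10^6.
SE = √(6.6809382 × 10^6) = 2585.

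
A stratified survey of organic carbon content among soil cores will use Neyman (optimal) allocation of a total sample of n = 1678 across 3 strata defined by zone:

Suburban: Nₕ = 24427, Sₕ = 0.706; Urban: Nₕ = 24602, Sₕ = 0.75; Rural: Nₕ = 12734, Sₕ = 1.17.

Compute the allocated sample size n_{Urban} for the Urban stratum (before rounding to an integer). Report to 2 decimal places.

Neyman allocation: nₕ = n·NₕSₕ / Σⱼ NⱼSⱼ.
Σ NⱼSⱼ = 24427·0.706 + 24602·0.75 + 12734·1.17 = 50595.742.
n_{Urban} = 1678·24602·0.75 / 50595.742 = 611.94.

611.94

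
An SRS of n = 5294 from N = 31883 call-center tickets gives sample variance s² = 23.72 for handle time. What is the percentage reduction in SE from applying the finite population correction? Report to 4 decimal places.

8.6788

f = n/N = 5294/31883 = 0.16604460.
SE_no-fpc = √(s²/n) = 0.066936866; SE_fpc = √((1−f)s²/n) = 0.061127521.
Ratio = √(1−f) = 0.91321159. Reduction = 100·(1 − 0.91321159) = 8.6788%.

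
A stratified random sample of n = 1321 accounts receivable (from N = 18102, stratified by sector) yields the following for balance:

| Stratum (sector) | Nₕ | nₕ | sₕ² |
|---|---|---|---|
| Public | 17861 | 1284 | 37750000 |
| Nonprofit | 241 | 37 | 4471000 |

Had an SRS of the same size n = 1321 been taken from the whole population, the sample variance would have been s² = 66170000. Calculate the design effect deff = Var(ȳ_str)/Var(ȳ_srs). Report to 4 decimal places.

0.5725

Var(ȳ_str) = Σ Wₕ²(1−fₕ)sₕ²/nₕ with Wₕ = Nₕ/18102:
  Public: (17861/18102)²·(1−1284/17861)·37750000/1284 = 26565.043
  Nonprofit: (241/18102)²·(1−37/241)·4471000/37 = 18.129968
  → Var(ȳ_str) = 26583.173.
Var(ȳ_srs) = (1 − 1321/18102)·66170000/1321 = 46435.443.
deff = 26583.173 / 46435.443 = 0.5725.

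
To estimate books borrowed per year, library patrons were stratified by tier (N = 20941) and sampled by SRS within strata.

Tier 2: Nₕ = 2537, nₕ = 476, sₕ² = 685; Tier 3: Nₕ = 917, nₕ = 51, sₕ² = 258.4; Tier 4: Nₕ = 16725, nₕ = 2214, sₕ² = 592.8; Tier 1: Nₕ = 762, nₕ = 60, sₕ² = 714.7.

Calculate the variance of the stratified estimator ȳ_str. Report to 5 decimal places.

Var(ȳ_str) = Σₕ Wₕ²(1 − fₕ)sₕ²/nₕ with Wₕ = Nₕ/N, N = 20941.
Tier 2: Wₕ = 0.12114990; term = 0.12114990²·(1 − 0.18762318)·685/476 = 0.017158813.
Tier 3: Wₕ = 0.04378969; term = 0.04378969²·(1 − 0.05561614)·258.4/51 = 0.0091751828.
Tier 4: Wₕ = 0.79867246; term = 0.79867246²·(1 − 0.13237668)·592.8/2214 = 0.14818328.
Tier 1: Wₕ = 0.03638795; term = 0.03638795²·(1 − 0.07874016)·714.7/60 = 0.014530139.
Sum = 0.18904741.

0.18905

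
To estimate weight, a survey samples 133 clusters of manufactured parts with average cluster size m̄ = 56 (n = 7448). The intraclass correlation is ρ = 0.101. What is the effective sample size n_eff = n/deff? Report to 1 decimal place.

1136.2

deff = 1 + (56 − 1)·0.101 = 1 + 5.555 = 6.555.
n_eff = 7448 / 6.555 = 1136.2.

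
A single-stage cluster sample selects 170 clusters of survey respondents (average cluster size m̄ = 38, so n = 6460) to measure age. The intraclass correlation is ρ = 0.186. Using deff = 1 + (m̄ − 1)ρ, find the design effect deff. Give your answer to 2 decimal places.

7.88

deff = 1 + (38 − 1)·0.186 = 1 + 6.882 = 7.882.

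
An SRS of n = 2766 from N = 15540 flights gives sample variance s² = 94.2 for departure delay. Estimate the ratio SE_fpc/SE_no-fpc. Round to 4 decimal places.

f = n/N = 2766/15540 = 0.17799228.
SE_no-fpc = √(s²/n) = 0.18454376; SE_fpc = √((1−f)s²/n) = 0.16731594.
Ratio = √(1−f) = 0.90664642.

0.9066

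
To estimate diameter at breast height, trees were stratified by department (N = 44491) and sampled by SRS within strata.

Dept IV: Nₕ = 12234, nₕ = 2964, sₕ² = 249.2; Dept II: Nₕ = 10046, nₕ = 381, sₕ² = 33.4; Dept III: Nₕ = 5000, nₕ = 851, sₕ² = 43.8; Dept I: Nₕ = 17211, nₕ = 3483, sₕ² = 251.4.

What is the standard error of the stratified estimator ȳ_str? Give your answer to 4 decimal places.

Var(ȳ_str) = Σₕ Wₕ²(1 − fₕ)sₕ²/nₕ with Wₕ = Nₕ/N, N = 44491.
Dept IV: Wₕ = 0.27497696; term = 0.27497696²·(1 − 0.24227563)·249.2/2964 = 0.0048169675.
Dept II: Wₕ = 0.22579848; term = 0.22579848²·(1 − 0.03792554)·33.4/381 = 0.004300037.
Dept III: Wₕ = 0.11238228; term = 0.11238228²·(1 − 0.17020000)·43.8/851 = 5.3940337 × 10^-4.
Dept I: Wₕ = 0.38684228; term = 0.38684228²·(1 − 0.20237058)·251.4/3483 = 0.008615507.
Sum = 0.018271915.
SE = √(0.018271915) = 0.1352.

0.1352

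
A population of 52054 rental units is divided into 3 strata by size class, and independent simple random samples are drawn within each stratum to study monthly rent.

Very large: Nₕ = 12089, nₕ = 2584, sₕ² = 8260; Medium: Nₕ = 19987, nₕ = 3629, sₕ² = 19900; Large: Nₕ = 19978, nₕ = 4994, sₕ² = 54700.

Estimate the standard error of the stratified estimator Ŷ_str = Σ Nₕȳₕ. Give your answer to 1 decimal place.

Var(Ŷ_str) = Σₕ Nₕ²(1 − fₕ)sₕ²/nₕ.
Very large: 12089²·(1 − 2584/12089)·8260/2584 = 3.673077 × 10^8.
Medium: 19987²·(1 − 3629/19987)·19900/3629 = 1.7928499 × 10^9.
Large: 19978²·(1 − 4994/19978)·54700/4994 = 3.2788274 × 10^9.
Sum = 5.438985 × 10^9.
SE = √(5.438985 × 10^9) = 73749.5.

73749.5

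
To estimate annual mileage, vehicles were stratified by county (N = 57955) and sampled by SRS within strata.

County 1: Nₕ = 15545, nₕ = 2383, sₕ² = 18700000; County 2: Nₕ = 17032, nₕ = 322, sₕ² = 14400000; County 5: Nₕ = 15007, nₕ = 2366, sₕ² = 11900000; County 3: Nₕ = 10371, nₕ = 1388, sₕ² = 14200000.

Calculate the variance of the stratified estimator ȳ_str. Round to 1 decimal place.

4835.2

Var(ȳ_str) = Σₕ Wₕ²(1 − fₕ)sₕ²/nₕ with Wₕ = Nₕ/N, N = 57955.
County 1: Wₕ = 0.26822535; term = 0.26822535²·(1 − 0.15329688)·18700000/2383 = 478.02252.
County 2: Wₕ = 0.29388319; term = 0.29388319²·(1 − 0.01890559)·14400000/322 = 3789.369.
County 5: Wₕ = 0.25894228; term = 0.25894228²·(1 − 0.15765976)·11900000/2366 = 284.07022.
County 3: Wₕ = 0.17894918; term = 0.17894918²·(1 − 0.13383473)·14200000/1388 = 283.76517.
Sum = 4835.2269.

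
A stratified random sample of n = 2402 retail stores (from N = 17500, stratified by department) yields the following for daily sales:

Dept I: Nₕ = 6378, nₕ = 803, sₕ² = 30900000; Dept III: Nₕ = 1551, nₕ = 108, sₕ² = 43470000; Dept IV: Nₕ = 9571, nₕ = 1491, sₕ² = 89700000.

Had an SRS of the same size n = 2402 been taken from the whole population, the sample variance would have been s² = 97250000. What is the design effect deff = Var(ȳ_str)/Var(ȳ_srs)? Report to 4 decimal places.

0.6470

Var(ȳ_str) = Σ Wₕ²(1−fₕ)sₕ²/nₕ with Wₕ = Nₕ/17500:
  Dept I: (6378/17500)²·(1−803/6378)·30900000/803 = 4467.8257
  Dept III: (1551/17500)²·(1−108/1551)·43470000/108 = 2941.4937
  Dept IV: (9571/17500)²·(1−1491/9571)·89700000/1491 = 15191.735
  → Var(ȳ_str) = 22601.054.
Var(ȳ_srs) = (1 − 2402/17500)·97250000/2402 = 34929.951.
deff = 22601.054 / 34929.951 = 0.6470.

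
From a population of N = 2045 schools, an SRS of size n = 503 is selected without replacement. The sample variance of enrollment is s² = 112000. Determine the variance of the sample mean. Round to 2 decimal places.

167.90

Under SRS without replacement, Var(ȳ) = (1 − f)·s²/n with f = n/N = 503/2045 = 0.24596577.
Var(ȳ) = (1 − 0.24596577)·112000/503 = 0.75403423·222.66402 = 167.89629.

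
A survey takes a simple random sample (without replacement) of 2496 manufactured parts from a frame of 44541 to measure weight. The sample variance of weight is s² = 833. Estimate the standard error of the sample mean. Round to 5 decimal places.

0.56128

Under SRS without replacement, Var(ȳ) = (1 − f)·s²/n with f = n/N = 2496/44541 = 0.05603826.
Var(ȳ) = (1 − 0.05603826)·833/2496 = 0.94396174·0.33373397 = 0.3150321.
SE(ȳ) = √(0.3150321) = 0.56128.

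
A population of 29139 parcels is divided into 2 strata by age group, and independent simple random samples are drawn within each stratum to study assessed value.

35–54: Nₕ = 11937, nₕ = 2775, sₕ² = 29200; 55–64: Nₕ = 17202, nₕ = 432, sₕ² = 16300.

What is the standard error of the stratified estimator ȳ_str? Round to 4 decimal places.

3.7649

Var(ȳ_str) = Σₕ Wₕ²(1 − fₕ)sₕ²/nₕ with Wₕ = Nₕ/N, N = 29139.
35–54: Wₕ = 0.40965716; term = 0.40965716²·(1 − 0.23247047)·29200/2775 = 1.3553644.
55–64: Wₕ = 0.59034284; term = 0.59034284²·(1 − 0.02511336)·16300/432 = 12.819367.
Sum = 14.174731.
SE = √(14.174731) = 3.7649.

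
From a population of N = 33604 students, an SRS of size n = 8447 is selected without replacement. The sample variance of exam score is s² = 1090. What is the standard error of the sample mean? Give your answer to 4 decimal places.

0.3108

Under SRS without replacement, Var(ȳ) = (1 − f)·s²/n with f = n/N = 8447/33604 = 0.25136888.
Var(ȳ) = (1 − 0.25136888)·1090/8447 = 0.74863112·0.1290399 = 0.096603281.
SE(ȳ) = √(0.096603281) = 0.3108.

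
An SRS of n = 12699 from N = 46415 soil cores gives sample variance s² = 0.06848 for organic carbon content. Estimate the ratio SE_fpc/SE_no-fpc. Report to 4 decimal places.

0.8523

f = n/N = 12699/46415 = 0.27359690.
SE_no-fpc = √(s²/n) = 0.0023221866; SE_fpc = √((1−f)s²/n) = 0.001979183.
Ratio = √(1−f) = 0.85229285.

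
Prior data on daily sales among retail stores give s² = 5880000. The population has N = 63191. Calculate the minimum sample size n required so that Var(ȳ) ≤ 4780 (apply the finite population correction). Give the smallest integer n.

Without fpc, n₀ = s²/D = 5880000/4780 = 1230.1255.
With fpc, (1 − n/N)·s²/n ≤ D requires n ≥ n₀/(1 + n₀/N) = 1230.1255/(1 + 1230.1255/63191) = 1206.6362.
Rounding up, n = 1207.

1207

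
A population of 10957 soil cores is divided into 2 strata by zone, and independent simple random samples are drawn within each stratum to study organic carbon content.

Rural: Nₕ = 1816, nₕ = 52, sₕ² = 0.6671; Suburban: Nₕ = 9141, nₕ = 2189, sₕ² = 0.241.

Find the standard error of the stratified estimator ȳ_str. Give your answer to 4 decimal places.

0.0200

Var(ȳ_str) = Σₕ Wₕ²(1 − fₕ)sₕ²/nₕ with Wₕ = Nₕ/N, N = 10957.
Rural: Wₕ = 0.16573880; term = 0.16573880²·(1 − 0.02863436)·0.6671/52 = 3.423093 × 10^-4.
Suburban: Wₕ = 0.83426120; term = 0.83426120²·(1 − 0.23947052)·0.241/2189 = 5.8276228 × 10^-5.
Sum = 4.0058553 × 10^-4.
SE = √(4.0058553 × 10^-4) = 0.0200.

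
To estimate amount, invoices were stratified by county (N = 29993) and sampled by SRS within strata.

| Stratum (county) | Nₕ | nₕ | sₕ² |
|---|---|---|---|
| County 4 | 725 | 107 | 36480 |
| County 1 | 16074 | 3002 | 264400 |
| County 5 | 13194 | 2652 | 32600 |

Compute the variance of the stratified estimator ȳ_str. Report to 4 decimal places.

22.6425

Var(ȳ_str) = Σₕ Wₕ²(1 − fₕ)sₕ²/nₕ with Wₕ = Nₕ/N, N = 29993.
County 4: Wₕ = 0.02417231; term = 0.02417231²·(1 − 0.14758621)·36480/107 = 0.16980783.
County 1: Wₕ = 0.53592505; term = 0.53592505²·(1 − 0.18676123)·264400/3002 = 20.572021.
County 5: Wₕ = 0.43990264; term = 0.43990264²·(1 − 0.20100045)·32600/2652 = 1.900657.
Sum = 22.642486.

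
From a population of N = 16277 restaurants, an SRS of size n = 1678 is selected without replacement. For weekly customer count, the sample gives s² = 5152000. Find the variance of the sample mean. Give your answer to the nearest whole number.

Under SRS without replacement, Var(ȳ) = (1 − f)·s²/n with f = n/N = 1678/16277 = 0.10309025.
Var(ȳ) = (1 − 0.10309025)·5152000/1678 = 0.89690975·3070.3218 = 2753.8016.

2754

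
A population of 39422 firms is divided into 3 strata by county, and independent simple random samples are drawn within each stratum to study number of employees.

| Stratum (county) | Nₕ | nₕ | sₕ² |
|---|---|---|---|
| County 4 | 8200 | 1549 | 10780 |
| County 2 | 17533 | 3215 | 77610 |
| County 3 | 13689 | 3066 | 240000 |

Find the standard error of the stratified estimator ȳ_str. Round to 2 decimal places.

3.39

Var(ȳ_str) = Σₕ Wₕ²(1 − fₕ)sₕ²/nₕ with Wₕ = Nₕ/N, N = 39422.
County 4: Wₕ = 0.20800568; term = 0.20800568²·(1 − 0.18890244)·10780/1549 = 0.2442254.
County 2: Wₕ = 0.44475166; term = 0.44475166²·(1 − 0.18336851)·77610/3215 = 3.8994018.
County 3: Wₕ = 0.34724266; term = 0.34724266²·(1 − 0.22397545)·240000/3066 = 7.3245456.
Sum = 11.468173.
SE = √(11.468173) = 3.39.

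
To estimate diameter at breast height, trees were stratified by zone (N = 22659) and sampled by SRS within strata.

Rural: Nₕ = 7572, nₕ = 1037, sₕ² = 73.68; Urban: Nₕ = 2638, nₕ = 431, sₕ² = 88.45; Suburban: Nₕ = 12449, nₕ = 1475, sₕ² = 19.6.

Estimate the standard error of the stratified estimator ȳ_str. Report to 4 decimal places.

0.1127

Var(ȳ_str) = Σₕ Wₕ²(1 − fₕ)sₕ²/nₕ with Wₕ = Nₕ/N, N = 22659.
Rural: Wₕ = 0.33417185; term = 0.33417185²·(1 − 0.13695193)·73.68/1037 = 0.0068477135.
Urban: Wₕ = 0.11642173; term = 0.11642173²·(1 − 0.16338135)·88.45/431 = 0.0023271063.
Suburban: Wₕ = 0.54940642; term = 0.54940642²·(1 − 0.11848341)·19.6/1475 = 0.0035357536.
Sum = 0.012710573.
SE = √(0.012710573) = 0.1127.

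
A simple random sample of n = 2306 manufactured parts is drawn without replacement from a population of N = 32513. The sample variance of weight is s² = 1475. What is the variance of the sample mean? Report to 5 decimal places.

0.59427

Under SRS without replacement, Var(ȳ) = (1 − f)·s²/n with f = n/N = 2306/32513 = 0.07092548.
Var(ȳ) = (1 − 0.07092548)·1475/2306 = 0.92907452·0.63963573 = 0.59426926.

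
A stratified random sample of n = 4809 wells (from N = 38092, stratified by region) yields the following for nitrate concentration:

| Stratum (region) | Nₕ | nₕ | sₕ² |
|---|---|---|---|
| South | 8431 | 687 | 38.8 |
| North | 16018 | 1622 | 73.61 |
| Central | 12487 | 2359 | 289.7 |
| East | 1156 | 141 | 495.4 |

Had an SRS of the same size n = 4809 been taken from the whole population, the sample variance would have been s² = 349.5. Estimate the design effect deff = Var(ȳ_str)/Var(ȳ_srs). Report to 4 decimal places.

Var(ȳ_str) = Σ Wₕ²(1−fₕ)sₕ²/nₕ with Wₕ = Nₕ/38092:
  South: (8431/38092)²·(1−687/8431)·38.8/687 = 0.0025412762
  North: (16018/38092)²·(1−1622/16018)·73.61/1622 = 0.007212213
  Central: (12487/38092)²·(1−2359/12487)·289.7/2359 = 0.010703722
  East: (1156/38092)²·(1−141/1156)·495.4/141 = 0.0028411438
  → Var(ȳ_str) = 0.023298355.
Var(ȳ_srs) = (1 − 4809/38092)·349.5/4809 = 0.063501077.
deff = 0.023298355 / 0.063501077 = 0.3669.

0.3669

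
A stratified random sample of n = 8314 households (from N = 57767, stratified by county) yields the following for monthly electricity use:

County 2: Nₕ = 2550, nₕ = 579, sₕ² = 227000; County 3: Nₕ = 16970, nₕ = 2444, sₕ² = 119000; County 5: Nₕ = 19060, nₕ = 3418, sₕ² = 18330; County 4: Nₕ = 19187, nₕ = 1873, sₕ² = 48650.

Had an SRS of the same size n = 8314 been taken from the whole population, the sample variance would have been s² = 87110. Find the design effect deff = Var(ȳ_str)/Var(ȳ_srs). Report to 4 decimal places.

0.8085

Var(ȳ_str) = Σ Wₕ²(1−fₕ)sₕ²/nₕ with Wₕ = Nₕ/57767:
  County 2: (2550/57767)²·(1−579/2550)·227000/579 = 0.59049261
  County 3: (16970/57767)²·(1−2444/16970)·119000/2444 = 3.5967812
  County 5: (19060/57767)²·(1−3418/19060)·18330/3418 = 0.47912183
  County 4: (19187/57767)²·(1−1873/19187)·48650/1873 = 2.5857702
  → Var(ȳ_str) = 7.2521658.
Var(ȳ_srs) = (1 − 8314/57767)·87110/8314 = 8.9695534.
deff = 7.2521658 / 8.9695534 = 0.8085.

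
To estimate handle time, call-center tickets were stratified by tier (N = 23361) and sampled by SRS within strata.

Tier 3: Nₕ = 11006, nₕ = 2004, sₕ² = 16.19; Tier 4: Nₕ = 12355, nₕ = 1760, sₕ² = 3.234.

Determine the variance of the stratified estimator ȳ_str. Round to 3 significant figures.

Var(ȳ_str) = Σₕ Wₕ²(1 − fₕ)sₕ²/nₕ with Wₕ = Nₕ/N, N = 23361.
Tier 3: Wₕ = 0.47112709; term = 0.47112709²·(1 − 0.18208250)·16.19/2004 = 0.001466678.
Tier 4: Wₕ = 0.52887291; term = 0.52887291²·(1 − 0.14245245)·3.234/1760 = 4.4074582 × 10^-4.
Sum = 0.0019074238.

0.00191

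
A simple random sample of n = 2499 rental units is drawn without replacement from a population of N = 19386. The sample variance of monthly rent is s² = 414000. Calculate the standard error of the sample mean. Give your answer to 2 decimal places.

12.01

Under SRS without replacement, Var(ȳ) = (1 − f)·s²/n with f = n/N = 2499/19386 = 0.12890746.
Var(ȳ) = (1 − 0.12890746)·414000/2499 = 0.87109254·165.66627 = 144.31065.
SE(ȳ) = √(144.31065) = 12.01.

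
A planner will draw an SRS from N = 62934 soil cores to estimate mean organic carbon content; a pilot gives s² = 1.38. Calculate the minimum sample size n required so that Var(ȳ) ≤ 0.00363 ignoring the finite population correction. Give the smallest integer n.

Without fpc, n₀ = s²/D = 1.38/0.00363 = 380.1653.
Rounding up, n = 381.

381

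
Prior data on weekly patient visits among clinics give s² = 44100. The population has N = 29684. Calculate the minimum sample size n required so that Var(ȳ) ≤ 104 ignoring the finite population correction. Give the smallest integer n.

425

Without fpc, n₀ = s²/D = 44100/104 = 424.0385.
Rounding up, n = 425.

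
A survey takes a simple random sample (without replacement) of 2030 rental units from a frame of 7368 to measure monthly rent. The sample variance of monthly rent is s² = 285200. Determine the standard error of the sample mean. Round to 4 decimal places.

Under SRS without replacement, Var(ȳ) = (1 − f)·s²/n with f = n/N = 2030/7368 = 0.27551574.
Var(ȳ) = (1 − 0.27551574)·285200/2030 = 0.72448426·140.49261 = 101.78468.
SE(ȳ) = √(101.78468) = 10.0888.

10.0888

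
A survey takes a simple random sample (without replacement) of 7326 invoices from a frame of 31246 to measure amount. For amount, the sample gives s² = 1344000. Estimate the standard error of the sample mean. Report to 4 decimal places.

Under SRS without replacement, Var(ȳ) = (1 − f)·s²/n with f = n/N = 7326/31246 = 0.23446201.
Var(ȳ) = (1 − 0.23446201)·1344000/7326 = 0.76553799·183.45618 = 140.44268.
SE(ȳ) = √(140.44268) = 11.8509.

11.8509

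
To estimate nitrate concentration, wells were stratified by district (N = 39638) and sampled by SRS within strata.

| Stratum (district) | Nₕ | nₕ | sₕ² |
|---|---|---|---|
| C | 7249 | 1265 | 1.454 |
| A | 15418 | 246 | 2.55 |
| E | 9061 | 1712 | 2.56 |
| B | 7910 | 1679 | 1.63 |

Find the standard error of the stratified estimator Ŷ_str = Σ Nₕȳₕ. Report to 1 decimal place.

1619.3

Var(Ŷ_str) = Σₕ Nₕ²(1 − fₕ)sₕ²/nₕ.
C: 7249²·(1 − 1265/7249)·1.454/1265 = 49859.
A: 15418²·(1 − 246/15418)·2.55/246 = 2.4248001 × 10^6.
E: 9061²·(1 − 1712/9061)·2.56/1712 = 99572.769.
B: 7910²·(1 − 1679/7910)·1.63/1679 = 47848.81.
Sum = 2.6220807 × 10^6.
SE = √(2.6220807 × 10^6) = 1619.3.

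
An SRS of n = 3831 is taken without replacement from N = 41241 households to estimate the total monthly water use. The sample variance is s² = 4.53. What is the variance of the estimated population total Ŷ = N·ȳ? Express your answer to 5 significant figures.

1.8243 × 10^6

Var(Ŷ) = N²·Var(ȳ) = N²·(1 − n/N)·s²/n.
f = 3831/41241 = 0.09289299; Var(ȳ) = 0.90710701·4.53/3831 = 0.0010726167.
Var(Ŷ) = 41241² · 0.0010726167 = 1.824328 × 10^6.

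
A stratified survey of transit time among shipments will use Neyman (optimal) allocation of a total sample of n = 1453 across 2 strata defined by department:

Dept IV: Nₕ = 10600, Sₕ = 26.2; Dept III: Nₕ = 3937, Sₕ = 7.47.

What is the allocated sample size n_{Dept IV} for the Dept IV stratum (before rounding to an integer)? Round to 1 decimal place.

Neyman allocation: nₕ = n·NₕSₕ / Σⱼ NⱼSⱼ.
Σ NⱼSⱼ = 10600·26.2 + 3937·7.47 = 307129.39.
n_{Dept IV} = 1453·10600·26.2 / 307129.39 = 1313.9.

1313.9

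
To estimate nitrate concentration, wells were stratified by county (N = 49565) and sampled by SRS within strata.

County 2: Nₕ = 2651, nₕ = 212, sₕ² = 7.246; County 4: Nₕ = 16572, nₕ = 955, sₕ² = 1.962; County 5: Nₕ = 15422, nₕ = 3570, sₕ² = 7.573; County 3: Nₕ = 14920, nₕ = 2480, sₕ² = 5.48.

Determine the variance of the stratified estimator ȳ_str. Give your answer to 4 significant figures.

Var(ȳ_str) = Σₕ Wₕ²(1 − fₕ)sₕ²/nₕ with Wₕ = Nₕ/N, N = 49565.
County 2: Wₕ = 0.05348532; term = 0.05348532²·(1 − 0.07996982)·7.246/212 = 8.9956754 × 10^-5.
County 4: Wₕ = 0.33434883; term = 0.33434883²·(1 − 0.05762732)·1.962/955 = 2.1643024 × 10^-4.
County 5: Wₕ = 0.31114698; term = 0.31114698²·(1 − 0.23148749)·7.573/3570 = 1.578272 × 10^-4.
County 3: Wₕ = 0.30101886; term = 0.30101886²·(1 − 0.16621984)·5.48/2480 = 1.6694286 × 10^-4.
Sum = 6.3115705 × 10^-4.

6.312 × 10^-4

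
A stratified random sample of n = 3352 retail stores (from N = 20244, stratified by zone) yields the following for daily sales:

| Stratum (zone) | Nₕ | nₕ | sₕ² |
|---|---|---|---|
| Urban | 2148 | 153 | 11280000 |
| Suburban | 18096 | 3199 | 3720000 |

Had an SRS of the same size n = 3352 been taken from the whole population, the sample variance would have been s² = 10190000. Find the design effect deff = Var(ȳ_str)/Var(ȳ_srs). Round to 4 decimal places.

Var(ȳ_str) = Σ Wₕ²(1−fₕ)sₕ²/nₕ with Wₕ = Nₕ/20244:
  Urban: (2148/20244)²·(1−153/2148)·11280000/153 = 770.90735
  Suburban: (18096/20244)²·(1−3199/18096)·3720000/3199 = 764.92252
  → Var(ȳ_str) = 1535.8299.
Var(ȳ_srs) = (1 − 3352/20244)·10190000/3352 = 2536.6171.
deff = 1535.8299 / 2536.6171 = 0.6055.

0.6055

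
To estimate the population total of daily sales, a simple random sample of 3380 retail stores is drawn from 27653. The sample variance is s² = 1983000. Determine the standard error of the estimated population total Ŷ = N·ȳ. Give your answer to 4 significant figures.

627500

Var(Ŷ) = N²·Var(ȳ) = N²·(1 − n/N)·s²/n.
f = 3380/27653 = 0.12222905; Var(ȳ) = 0.87777095·1983000/3380 = 514.97627.
Var(Ŷ) = 27653² · 514.97627 = 3.9379638 × 10^11.
SE(Ŷ) = √(3.9379638 × 10^11) = 627500.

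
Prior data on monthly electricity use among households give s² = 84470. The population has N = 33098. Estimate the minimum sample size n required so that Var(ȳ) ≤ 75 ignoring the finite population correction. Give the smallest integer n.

Without fpc, n₀ = s²/D = 84470/75 = 1126.2667.
Rounding up, n = 1127.

1127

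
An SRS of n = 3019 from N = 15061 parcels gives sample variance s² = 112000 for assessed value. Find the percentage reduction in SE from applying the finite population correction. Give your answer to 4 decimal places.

10.5825

f = n/N = 3019/15061 = 0.20045150.
SE_no-fpc = √(s²/n) = 6.0908437; SE_fpc = √((1−f)s²/n) = 5.4462787.
Ratio = √(1−f) = 0.89417476. Reduction = 100·(1 − 0.89417476) = 10.5825%.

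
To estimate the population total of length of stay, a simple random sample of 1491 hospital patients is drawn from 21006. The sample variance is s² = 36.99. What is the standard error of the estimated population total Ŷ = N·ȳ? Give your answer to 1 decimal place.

3189.0

Var(Ŷ) = N²·Var(ȳ) = N²·(1 − n/N)·s²/n.
f = 1491/21006 = 0.07097972; Var(ȳ) = 0.92902028·36.99/1491 = 0.023047928.
Var(Ŷ) = 21006² · 0.023047928 = 1.0169945 × 10^7.
SE(Ŷ) = √(1.0169945 × 10^7) = 3189.0.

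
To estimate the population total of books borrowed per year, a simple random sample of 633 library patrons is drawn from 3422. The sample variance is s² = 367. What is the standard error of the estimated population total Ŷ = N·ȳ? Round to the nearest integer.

2352

Var(Ŷ) = N²·Var(ȳ) = N²·(1 − n/N)·s²/n.
f = 633/3422 = 0.18497954; Var(ȳ) = 0.81502046·367/633 = 0.47253161.
Var(Ŷ) = 3422² · 0.47253161 = 5.5333848 × 10^6.
SE(Ŷ) = √(5.5333848 × 10^6) = 2352.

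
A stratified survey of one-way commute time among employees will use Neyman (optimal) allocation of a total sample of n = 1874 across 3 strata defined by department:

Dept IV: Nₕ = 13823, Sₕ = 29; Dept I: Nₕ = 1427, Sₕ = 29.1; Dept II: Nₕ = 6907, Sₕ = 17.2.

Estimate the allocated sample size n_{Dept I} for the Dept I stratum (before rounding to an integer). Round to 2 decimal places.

138.67

Neyman allocation: nₕ = n·NₕSₕ / Σⱼ NⱼSⱼ.
Σ NⱼSⱼ = 13823·29 + 1427·29.1 + 6907·17.2 = 561193.1.
n_{Dept I} = 1874·1427·29.1 / 561193.1 = 138.67.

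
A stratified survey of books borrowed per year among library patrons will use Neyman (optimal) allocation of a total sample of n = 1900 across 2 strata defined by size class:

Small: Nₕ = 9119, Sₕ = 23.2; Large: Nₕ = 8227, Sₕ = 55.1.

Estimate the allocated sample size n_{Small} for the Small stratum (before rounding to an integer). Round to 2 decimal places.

604.58

Neyman allocation: nₕ = n·NₕSₕ / Σⱼ NⱼSⱼ.
Σ NⱼSⱼ = 9119·23.2 + 8227·55.1 = 664868.5.
n_{Small} = 1900·9119·23.2 / 664868.5 = 604.58.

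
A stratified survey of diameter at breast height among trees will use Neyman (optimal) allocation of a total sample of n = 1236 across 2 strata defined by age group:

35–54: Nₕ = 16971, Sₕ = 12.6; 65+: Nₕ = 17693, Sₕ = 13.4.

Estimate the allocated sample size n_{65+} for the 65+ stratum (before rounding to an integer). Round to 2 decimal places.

649.87

Neyman allocation: nₕ = n·NₕSₕ / Σⱼ NⱼSⱼ.
Σ NⱼSⱼ = 16971·12.6 + 17693·13.4 = 450920.8.
n_{65+} = 1236·17693·13.4 / 450920.8 = 649.87.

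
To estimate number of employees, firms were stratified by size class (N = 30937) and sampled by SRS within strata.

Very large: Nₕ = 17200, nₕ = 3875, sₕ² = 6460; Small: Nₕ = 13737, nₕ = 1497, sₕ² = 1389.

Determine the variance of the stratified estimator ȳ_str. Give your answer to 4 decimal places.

0.5622

Var(ȳ_str) = Σₕ Wₕ²(1 − fₕ)sₕ²/nₕ with Wₕ = Nₕ/N, N = 30937.
Very large: Wₕ = 0.55596858; term = 0.55596858²·(1 − 0.22529070)·6460/3875 = 0.39920878.
Small: Wₕ = 0.44403142; term = 0.44403142²·(1 − 0.10897576)·1389/1497 = 0.16300366.
Sum = 0.56221244.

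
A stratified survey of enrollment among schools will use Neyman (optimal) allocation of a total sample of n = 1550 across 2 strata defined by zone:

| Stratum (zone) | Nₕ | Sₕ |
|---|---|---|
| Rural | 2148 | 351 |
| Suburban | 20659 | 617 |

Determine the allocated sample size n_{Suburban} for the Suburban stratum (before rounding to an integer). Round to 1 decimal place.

1463.4

Neyman allocation: nₕ = n·NₕSₕ / Σⱼ NⱼSⱼ.
Σ NⱼSⱼ = 2148·351 + 20659·617 = 1.3500551 × 10^7.
n_{Suburban} = 1550·20659·617 / (1.3500551 × 10^7) = 1463.4.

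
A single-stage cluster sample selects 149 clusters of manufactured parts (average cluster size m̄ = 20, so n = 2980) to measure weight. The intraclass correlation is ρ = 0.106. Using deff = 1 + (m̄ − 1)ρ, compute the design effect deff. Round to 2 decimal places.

deff = 1 + (20 − 1)·0.106 = 1 + 2.014 = 3.014.

3.01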